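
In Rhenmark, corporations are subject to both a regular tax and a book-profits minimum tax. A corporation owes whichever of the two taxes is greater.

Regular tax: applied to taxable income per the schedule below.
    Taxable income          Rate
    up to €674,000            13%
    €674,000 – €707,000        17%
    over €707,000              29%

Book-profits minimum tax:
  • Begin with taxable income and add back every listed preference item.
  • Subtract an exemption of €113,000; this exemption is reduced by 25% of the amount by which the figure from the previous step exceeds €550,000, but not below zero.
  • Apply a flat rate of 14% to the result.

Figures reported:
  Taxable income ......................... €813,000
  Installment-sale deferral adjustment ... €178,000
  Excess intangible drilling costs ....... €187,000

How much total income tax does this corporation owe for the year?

Regular tax:
  €674,000 × 13% = €87,620
  €33,000 × 17% = €5,610
  €106,000 × 29% = €30,740
  → €123,970

Book-profits minimum tax:
  Adjusted income: €813,000 + €178,000 + €187,000 = €1,178,000
  Exemption: 25% × (€1,178,000 − €550,000) = €157,000 ≥ €113,000, so the exemption is fully phased out
  Base: €1,178,000 − €0 = €1,178,000
  €1,178,000 × 14% = €164,920

€164,920 > €123,970, so the book-profits minimum tax is the binding amount.

€164,920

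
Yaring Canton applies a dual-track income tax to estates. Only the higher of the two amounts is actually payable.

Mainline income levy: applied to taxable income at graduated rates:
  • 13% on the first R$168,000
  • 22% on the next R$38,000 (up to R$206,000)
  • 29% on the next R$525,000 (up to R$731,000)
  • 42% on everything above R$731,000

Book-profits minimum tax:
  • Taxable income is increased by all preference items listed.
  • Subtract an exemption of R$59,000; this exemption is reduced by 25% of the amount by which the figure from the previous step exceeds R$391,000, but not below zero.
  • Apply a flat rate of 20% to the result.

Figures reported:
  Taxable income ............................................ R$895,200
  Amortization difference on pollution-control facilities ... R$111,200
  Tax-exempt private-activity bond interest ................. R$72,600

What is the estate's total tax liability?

R$251,414

Mainline income levy:
  R$168,000 × 13% = R$21,840
  R$38,000 × 22% = R$8,360
  R$525,000 × 29% = R$152,250
  R$164,200 × 42% = R$68,964
  → R$251,414

Book-profits minimum tax:
  Adjusted income: R$895,200 + R$111,200 + R$72,600 = R$1,079,000
  Exemption: 25% × (R$1,079,000 − R$391,000) = R$172,000 ≥ R$59,000, so the exemption is fully phased out
  Base: R$1,079,000 − R$0 = R$1,079,000
  R$1,079,000 × 20% = R$215,800

R$251,414 > R$215,800, so the mainline income levy governs.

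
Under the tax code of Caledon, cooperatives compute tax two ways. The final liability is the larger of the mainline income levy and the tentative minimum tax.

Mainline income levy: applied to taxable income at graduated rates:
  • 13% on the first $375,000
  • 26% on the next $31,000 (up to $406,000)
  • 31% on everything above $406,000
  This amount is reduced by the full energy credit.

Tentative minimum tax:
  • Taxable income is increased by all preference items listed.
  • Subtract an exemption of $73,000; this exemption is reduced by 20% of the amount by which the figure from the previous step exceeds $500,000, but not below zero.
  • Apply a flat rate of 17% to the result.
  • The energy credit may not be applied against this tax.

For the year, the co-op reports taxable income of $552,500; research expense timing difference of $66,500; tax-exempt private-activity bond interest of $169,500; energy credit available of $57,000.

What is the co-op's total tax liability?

Mainline income levy:
  $375,000 × 13% = $48,750
  $31,000 × 26% = $8,060
  $146,500 × 31% = $45,415
  → $102,225
  Less energy credit $57,000 → $45,225

Tentative minimum tax:
  Adjusted income: $552,500 + $66,500 + $169,500 = $788,500
  Exemption: $73,000 − 20% × ($788,500 − $500,000) = $73,000 − $57,700 = $15,300
  Base: $788,500 − $15,300 = $773,200
  $773,200 × 17% = $131,444

$131,444 > $45,225, so the tentative minimum tax is the binding amount.

$131,444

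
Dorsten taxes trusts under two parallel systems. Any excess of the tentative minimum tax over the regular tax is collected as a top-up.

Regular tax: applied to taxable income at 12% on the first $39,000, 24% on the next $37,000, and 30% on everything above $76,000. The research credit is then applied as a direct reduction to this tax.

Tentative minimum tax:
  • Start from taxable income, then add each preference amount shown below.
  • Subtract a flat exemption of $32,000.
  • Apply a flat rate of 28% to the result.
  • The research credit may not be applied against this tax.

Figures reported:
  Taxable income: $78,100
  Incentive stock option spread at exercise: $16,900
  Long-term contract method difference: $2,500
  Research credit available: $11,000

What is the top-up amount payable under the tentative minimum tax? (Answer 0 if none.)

Tentative minimum tax:
  Adjusted income: $78,100 + $16,900 + $2,500 = $97,500
  Less exemption $32,000 → base $65,500
  $65,500 × 28% = $18,340

Regular tax:
  $39,000 × 12% = $4,680
  $37,000 × 24% = $8,880
  $2,100 × 30% = $630
  → $14,190
  Less research credit $11,000 → $3,190

Excess of tentative minimum tax over regular tax: $18,340 − $3,190 = $15,150.

$15,150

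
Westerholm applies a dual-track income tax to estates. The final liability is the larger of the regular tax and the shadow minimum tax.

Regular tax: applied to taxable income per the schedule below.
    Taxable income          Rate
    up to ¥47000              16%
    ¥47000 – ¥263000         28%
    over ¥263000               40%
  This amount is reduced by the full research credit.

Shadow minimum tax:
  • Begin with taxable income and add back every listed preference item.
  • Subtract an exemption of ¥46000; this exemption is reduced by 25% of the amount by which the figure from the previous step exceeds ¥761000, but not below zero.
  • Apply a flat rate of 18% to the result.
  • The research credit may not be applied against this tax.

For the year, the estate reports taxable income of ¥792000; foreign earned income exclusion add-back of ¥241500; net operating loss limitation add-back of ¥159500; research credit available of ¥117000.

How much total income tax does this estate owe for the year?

¥214740

Regular tax:
  ¥47000 × 16% = ¥7520
  ¥216000 × 28% = ¥60480
  ¥529000 × 40% = ¥211600
  → ¥279600
  Less research credit ¥117000 → ¥162600

Shadow minimum tax:
  Adjusted income: ¥792000 + ¥241500 + ¥159500 = ¥1193000
  Exemption: 25% × (¥1193000 − ¥761000) = ¥108000 ≥ ¥46000, so the exemption is fully phased out
  Base: ¥1193000 − ¥0 = ¥1193000
  ¥1193000 × 18% = ¥214740

¥214740 > ¥162600, so the shadow minimum tax is the binding amount.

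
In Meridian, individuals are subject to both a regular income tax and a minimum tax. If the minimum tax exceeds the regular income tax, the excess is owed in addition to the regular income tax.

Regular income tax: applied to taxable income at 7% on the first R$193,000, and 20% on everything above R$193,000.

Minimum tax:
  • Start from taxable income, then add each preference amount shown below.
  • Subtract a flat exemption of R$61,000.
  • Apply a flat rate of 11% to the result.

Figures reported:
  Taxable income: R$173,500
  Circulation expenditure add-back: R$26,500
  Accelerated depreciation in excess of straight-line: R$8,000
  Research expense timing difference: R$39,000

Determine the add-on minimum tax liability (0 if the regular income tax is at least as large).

Regular income tax:
  R$173,500 × 7% = R$12,145

Minimum tax:
  Adjusted income: R$173,500 + R$26,500 + R$8,000 + R$39,000 = R$247,000
  Less exemption R$61,000 → base R$186,000
  R$186,000 × 11% = R$20,460

Excess of minimum tax over regular income tax: R$20,460 − R$12,145 = R$8,315.

R$8,315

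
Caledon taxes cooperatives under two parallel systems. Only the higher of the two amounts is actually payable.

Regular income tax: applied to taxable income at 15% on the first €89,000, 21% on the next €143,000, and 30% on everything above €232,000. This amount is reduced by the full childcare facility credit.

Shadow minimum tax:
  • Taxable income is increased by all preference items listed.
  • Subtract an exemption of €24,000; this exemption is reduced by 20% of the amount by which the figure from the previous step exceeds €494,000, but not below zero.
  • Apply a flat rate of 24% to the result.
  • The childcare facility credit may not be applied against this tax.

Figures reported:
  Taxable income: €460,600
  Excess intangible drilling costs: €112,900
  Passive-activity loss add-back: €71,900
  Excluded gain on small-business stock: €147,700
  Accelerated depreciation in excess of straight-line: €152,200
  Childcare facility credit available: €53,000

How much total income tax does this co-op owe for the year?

Regular income tax:
  €89,000 × 15% = €13,350
  €143,000 × 21% = €30,030
  €228,600 × 30% = €68,580
  → €111,960
  Less childcare facility credit €53,000 → €58,960

Shadow minimum tax:
  Adjusted income: €460,600 + €112,900 + €71,900 + €147,700 + €152,200 = €945,300
  Exemption: 20% × (€945,300 − €494,000) = €90,260 ≥ €24,000, so the exemption is fully phased out
  Base: €945,300 − €0 = €945,300
  €945,300 × 24% = €226,872

€226,872 > €58,960, so the shadow minimum tax is the binding amount.

€226,872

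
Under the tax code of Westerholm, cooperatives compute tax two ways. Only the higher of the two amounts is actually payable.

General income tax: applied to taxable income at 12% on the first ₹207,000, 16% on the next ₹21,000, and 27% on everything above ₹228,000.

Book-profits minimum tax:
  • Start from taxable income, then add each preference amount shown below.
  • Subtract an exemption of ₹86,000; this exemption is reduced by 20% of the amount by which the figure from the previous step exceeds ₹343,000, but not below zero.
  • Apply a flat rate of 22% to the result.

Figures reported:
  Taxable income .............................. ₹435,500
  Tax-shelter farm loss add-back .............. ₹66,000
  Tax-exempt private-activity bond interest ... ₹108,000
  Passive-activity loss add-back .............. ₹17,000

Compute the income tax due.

₹131,384

General income tax:
  ₹207,000 × 12% = ₹24,840
  ₹21,000 × 16% = ₹3,360
  ₹207,500 × 27% = ₹56,025
  → ₹84,225

Book-profits minimum tax:
  Adjusted income: ₹435,500 + ₹66,000 + ₹108,000 + ₹17,000 = ₹626,500
  Exemption: ₹86,000 − 20% × (₹626,500 − ₹343,000) = ₹86,000 − ₹56,700 = ₹29,300
  Base: ₹626,500 − ₹29,300 = ₹597,200
  ₹597,200 × 22% = ₹131,384

₹131,384 > ₹84,225, so the book-profits minimum tax is the binding amount.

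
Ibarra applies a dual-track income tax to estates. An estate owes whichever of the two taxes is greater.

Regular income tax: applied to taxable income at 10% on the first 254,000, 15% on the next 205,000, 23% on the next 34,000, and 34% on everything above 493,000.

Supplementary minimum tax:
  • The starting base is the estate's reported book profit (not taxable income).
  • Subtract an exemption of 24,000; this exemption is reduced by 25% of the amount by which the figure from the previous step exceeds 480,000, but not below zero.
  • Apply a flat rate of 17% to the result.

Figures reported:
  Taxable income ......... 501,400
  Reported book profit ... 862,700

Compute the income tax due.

Supplementary minimum tax:
  Base (reported book profit): 862,700
  Exemption: 25% × (862,700 − 480,000) = 95,675 ≥ 24,000, so the exemption is fully phased out
  Base: 862,700 − 0 = 862,700
  862,700 × 17% = 146,659

Regular income tax:
  254,000 × 10% = 25,400
  205,000 × 15% = 30,750
  34,000 × 23% = 7,820
  8,400 × 34% = 2,856
  → 66,826

146,659 > 66,826, so the supplementary minimum tax is the binding amount.

146,659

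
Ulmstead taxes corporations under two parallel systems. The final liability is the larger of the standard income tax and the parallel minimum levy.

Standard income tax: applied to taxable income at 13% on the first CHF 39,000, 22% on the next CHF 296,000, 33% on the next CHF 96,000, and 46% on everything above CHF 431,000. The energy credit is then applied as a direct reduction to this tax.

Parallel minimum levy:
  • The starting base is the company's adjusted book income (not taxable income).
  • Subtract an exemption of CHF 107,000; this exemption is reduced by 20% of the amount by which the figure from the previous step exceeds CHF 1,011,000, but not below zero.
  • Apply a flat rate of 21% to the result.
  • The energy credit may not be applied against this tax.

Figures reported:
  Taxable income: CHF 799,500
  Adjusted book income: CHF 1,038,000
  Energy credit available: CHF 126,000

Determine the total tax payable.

CHF 196,644

Parallel minimum levy:
  Base (adjusted book income): CHF 1,038,000
  Exemption: CHF 107,000 − 20% × (CHF 1,038,000 − CHF 1,011,000) = CHF 107,000 − CHF 5,400 = CHF 101,600
  Base: CHF 1,038,000 − CHF 101,600 = CHF 936,400
  CHF 936,400 × 21% = CHF 196,644

Standard income tax:
  CHF 39,000 × 13% = CHF 5,070
  CHF 296,000 × 22% = CHF 65,120
  CHF 96,000 × 33% = CHF 31,680
  CHF 368,500 × 46% = CHF 169,510
  → CHF 271,380
  Less energy credit CHF 126,000 → CHF 145,380

CHF 196,644 > CHF 145,380, so the parallel minimum levy is the binding amount.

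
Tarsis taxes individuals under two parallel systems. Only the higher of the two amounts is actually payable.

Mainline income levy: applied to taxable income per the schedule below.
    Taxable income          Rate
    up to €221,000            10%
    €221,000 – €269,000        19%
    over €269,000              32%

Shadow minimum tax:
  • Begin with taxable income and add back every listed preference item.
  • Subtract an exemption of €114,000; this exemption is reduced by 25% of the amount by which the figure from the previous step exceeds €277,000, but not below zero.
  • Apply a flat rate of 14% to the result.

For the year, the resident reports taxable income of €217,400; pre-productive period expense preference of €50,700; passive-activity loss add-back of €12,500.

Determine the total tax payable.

Shadow minimum tax:
  Adjusted income: €217,400 + €50,700 + €12,500 = €280,600
  Exemption: €114,000 − 25% × (€280,600 − €277,000) = €114,000 − €900 = €113,100
  Base: €280,600 − €113,100 = €167,500
  €167,500 × 14% = €23,450

Mainline income levy:
  €217,400 × 10% = €21,740

€23,450 > €21,740, so the shadow minimum tax is the binding amount.

€23,450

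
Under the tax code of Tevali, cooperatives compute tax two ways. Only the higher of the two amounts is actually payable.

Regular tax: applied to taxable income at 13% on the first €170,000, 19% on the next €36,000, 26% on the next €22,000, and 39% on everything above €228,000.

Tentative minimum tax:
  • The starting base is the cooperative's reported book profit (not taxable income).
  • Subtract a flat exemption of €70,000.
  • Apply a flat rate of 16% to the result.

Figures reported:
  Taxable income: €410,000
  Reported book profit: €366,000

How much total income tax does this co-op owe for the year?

Regular tax:
  €170,000 × 13% = €22,100
  €36,000 × 19% = €6,840
  €22,000 × 26% = €5,720
  €182,000 × 39% = €70,980
  → €105,640

Tentative minimum tax:
  Base (reported book profit): €366,000
  Less exemption €70,000 → base €296,000
  €296,000 × 16% = €47,360

€105,640 > €47,360, so the regular tax governs.

€105,640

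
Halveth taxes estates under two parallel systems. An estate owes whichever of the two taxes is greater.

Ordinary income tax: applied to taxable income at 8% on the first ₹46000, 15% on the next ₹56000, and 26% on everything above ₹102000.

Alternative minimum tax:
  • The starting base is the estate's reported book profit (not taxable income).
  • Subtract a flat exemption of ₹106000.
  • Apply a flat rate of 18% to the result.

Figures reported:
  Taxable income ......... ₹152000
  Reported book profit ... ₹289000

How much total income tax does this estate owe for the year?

Alternative minimum tax:
  Base (reported book profit): ₹289000
  Less exemption ₹106000 → base ₹183000
  ₹183000 × 18% = ₹32940

Ordinary income tax:
  ₹46000 × 8% = ₹3680
  ₹56000 × 15% = ₹8400
  ₹50000 × 26% = ₹13000
  → ₹25080

₹32940 > ₹25080, so the alternative minimum tax is the binding amount.

₹32940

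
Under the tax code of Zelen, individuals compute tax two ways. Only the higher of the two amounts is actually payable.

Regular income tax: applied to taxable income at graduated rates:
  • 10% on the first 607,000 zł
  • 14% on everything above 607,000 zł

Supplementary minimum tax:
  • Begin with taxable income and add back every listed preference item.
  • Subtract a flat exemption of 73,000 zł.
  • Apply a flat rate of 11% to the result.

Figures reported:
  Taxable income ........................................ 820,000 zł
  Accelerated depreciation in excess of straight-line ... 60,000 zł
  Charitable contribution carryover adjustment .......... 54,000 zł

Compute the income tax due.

94,710 zł

Regular income tax:
  607,000 zł × 10% = 60,700 zł
  213,000 zł × 14% = 29,820 zł
  → 90,520 zł

Supplementary minimum tax:
  Adjusted income: 820,000 zł + 60,000 zł + 54,000 zł = 934,000 zł
  Less exemption 73,000 zł → base 861,000 zł
  861,000 zł × 11% = 94,710 zł

94,710 zł > 90,520 zł, so the supplementary minimum tax is the binding amount.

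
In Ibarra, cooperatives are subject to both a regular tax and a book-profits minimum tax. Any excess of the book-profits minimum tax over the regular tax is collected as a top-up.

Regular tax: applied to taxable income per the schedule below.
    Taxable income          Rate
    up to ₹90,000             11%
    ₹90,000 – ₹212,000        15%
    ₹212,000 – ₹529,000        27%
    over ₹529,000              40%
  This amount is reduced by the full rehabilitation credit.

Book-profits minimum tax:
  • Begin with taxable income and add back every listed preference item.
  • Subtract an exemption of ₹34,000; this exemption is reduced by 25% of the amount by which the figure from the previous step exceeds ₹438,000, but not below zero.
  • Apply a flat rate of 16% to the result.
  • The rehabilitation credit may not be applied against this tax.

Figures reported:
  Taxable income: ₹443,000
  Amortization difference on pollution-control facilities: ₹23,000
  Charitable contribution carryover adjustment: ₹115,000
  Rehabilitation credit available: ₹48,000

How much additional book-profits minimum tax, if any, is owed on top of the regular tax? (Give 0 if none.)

₹50,390

Book-profits minimum tax:
  Adjusted income: ₹443,000 + ₹23,000 + ₹115,000 = ₹581,000
  Exemption: 25% × (₹581,000 − ₹438,000) = ₹35,750 ≥ ₹34,000, so the exemption is fully phased out
  Base: ₹581,000 − ₹0 = ₹581,000
  ₹581,000 × 16% = ₹92,960

Regular tax:
  ₹90,000 × 11% = ₹9,900
  ₹122,000 × 15% = ₹18,300
  ₹231,000 × 27% = ₹62,370
  → ₹90,570
  Less rehabilitation credit ₹48,000 → ₹42,570

Excess of book-profits minimum tax over regular tax: ₹92,960 − ₹42,570 = ₹50,390.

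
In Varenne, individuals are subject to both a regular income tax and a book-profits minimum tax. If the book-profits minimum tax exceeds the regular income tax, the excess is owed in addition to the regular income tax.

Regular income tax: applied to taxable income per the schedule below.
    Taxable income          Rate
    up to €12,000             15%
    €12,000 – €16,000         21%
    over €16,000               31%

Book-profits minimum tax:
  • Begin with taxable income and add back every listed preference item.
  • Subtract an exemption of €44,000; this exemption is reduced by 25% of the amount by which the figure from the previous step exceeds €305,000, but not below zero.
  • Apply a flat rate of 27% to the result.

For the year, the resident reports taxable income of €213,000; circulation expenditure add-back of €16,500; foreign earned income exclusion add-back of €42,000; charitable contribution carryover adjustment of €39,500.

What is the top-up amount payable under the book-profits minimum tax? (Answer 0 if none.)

€8,785

Regular income tax:
  €12,000 × 15% = €1,800
  €4,000 × 21% = €840
  €197,000 × 31% = €61,070
  → €63,710

Book-profits minimum tax:
  Adjusted income: €213,000 + €16,500 + €42,000 + €39,500 = €311,000
  Exemption: €44,000 − 25% × (€311,000 − €305,000) = €44,000 − €1,500 = €42,500
  Base: €311,000 − €42,500 = €268,500
  €268,500 × 27% = €72,495

Excess of book-profits minimum tax over regular income tax: €72,495 − €63,710 = €8,785.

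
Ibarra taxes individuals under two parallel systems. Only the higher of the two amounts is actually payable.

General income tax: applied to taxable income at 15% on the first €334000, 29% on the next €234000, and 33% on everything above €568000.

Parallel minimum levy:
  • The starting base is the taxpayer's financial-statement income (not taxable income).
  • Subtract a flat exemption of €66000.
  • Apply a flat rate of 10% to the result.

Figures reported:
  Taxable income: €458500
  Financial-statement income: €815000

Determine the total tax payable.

Parallel minimum levy:
  Base (financial-statement income): €815000
  Less exemption €66000 → base €749000
  €749000 × 10% = €74900

General income tax:
  €334000 × 15% = €50100
  €124500 × 29% = €36105
  → €86205

€86205 > €74900, so the general income tax governs.

€86205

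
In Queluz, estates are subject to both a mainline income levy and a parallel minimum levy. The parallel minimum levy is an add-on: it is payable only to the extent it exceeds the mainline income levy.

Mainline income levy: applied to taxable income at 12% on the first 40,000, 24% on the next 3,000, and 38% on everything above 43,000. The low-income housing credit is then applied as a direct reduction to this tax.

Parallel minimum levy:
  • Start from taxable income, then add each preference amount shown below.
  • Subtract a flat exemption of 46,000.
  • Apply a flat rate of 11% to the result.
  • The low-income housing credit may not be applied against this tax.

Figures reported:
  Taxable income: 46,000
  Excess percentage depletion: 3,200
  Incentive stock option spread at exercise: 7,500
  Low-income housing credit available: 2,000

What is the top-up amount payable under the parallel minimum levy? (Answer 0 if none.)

0

Mainline income levy:
  40,000 × 12% = 4,800
  3,000 × 24% = 720
  3,000 × 38% = 1,140
  → 6,660
  Less low-income housing credit 2,000 → 4,660

Parallel minimum levy:
  Adjusted income: 46,000 + 3,200 + 7,500 = 56,700
  Less exemption 46,000 → base 10,700
  10,700 × 11% = 1,177

1,177 ≤ 4,660, so no add-on is due.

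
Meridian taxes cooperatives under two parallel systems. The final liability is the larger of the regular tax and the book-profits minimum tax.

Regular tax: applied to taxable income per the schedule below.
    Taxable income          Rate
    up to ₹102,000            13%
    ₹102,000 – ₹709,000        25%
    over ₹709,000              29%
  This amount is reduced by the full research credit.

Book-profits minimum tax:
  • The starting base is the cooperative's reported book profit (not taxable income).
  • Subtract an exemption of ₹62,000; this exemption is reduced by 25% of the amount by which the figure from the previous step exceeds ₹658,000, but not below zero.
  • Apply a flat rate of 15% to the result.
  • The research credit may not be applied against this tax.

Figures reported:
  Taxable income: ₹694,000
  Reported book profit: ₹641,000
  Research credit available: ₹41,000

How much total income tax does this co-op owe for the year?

₹120,260

Regular tax:
  ₹102,000 × 13% = ₹13,260
  ₹592,000 × 25% = ₹148,000
  → ₹161,260
  Less research credit ₹41,000 → ₹120,260

Book-profits minimum tax:
  Base (reported book profit): ₹641,000
  Exemption: ₹641,000 ≤ ₹658,000, so full ₹62,000 applies
  Base: ₹641,000 − ₹62,000 = ₹579,000
  ₹579,000 × 15% = ₹86,850

₹120,260 > ₹86,850, so the regular tax governs.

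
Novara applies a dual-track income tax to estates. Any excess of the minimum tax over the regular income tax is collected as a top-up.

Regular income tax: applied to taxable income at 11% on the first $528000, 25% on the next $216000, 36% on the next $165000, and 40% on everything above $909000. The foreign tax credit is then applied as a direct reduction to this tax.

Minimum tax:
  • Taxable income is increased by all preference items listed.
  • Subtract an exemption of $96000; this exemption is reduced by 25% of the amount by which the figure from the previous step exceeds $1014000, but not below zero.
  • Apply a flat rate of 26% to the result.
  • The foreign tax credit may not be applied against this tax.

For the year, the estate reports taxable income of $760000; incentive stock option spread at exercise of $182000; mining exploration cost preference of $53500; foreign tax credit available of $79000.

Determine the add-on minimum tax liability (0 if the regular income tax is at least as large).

$195030

Minimum tax:
  Adjusted income: $760000 + $182000 + $53500 = $995500
  Exemption: $995500 ≤ $1014000, so full $96000 applies
  Base: $995500 − $96000 = $899500
  $899500 × 26% = $233870

Regular income tax:
  $528000 × 11% = $58080
  $216000 × 25% = $54000
  $16000 × 36% = $5760
  → $117840
  Less foreign tax credit $79000 → $38840

Excess of minimum tax over regular income tax: $233870 − $38840 = $195030.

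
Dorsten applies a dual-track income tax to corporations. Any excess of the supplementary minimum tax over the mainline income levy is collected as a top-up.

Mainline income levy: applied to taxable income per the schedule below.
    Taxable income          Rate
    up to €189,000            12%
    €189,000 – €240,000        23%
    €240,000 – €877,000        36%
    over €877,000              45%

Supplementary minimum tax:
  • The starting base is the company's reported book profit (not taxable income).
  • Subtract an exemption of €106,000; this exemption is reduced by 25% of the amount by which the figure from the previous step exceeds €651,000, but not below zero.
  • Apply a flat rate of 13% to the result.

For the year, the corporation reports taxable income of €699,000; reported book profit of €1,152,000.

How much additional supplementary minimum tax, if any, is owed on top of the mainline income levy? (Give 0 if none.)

Mainline income levy:
  €189,000 × 12% = €22,680
  €51,000 × 23% = €11,730
  €459,000 × 36% = €165,240
  → €199,650

Supplementary minimum tax:
  Base (reported book profit): €1,152,000
  Exemption: 25% × (€1,152,000 − €651,000) = €125,250 ≥ €106,000, so the exemption is fully phased out
  Base: €1,152,000 − €0 = €1,152,000
  €1,152,000 × 13% = €149,760

€149,760 ≤ €199,650, so no add-on is due.

€0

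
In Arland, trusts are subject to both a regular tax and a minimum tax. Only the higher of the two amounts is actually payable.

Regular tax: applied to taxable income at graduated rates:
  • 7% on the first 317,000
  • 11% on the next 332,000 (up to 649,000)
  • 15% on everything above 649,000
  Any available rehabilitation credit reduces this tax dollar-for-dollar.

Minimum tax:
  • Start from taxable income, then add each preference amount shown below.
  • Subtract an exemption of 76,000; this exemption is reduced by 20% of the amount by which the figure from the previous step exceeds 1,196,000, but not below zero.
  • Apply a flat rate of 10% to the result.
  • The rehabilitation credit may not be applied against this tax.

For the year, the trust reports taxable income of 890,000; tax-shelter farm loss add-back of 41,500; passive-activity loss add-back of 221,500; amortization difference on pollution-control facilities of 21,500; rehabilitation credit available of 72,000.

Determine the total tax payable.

109,850

Minimum tax:
  Adjusted income: 890,000 + 41,500 + 221,500 + 21,500 = 1,174,500
  Exemption: 1,174,500 ≤ 1,196,000, so full 76,000 applies
  Base: 1,174,500 − 76,000 = 1,098,500
  1,098,500 × 10% = 109,850

Regular tax:
  317,000 × 7% = 22,190
  332,000 × 11% = 36,520
  241,000 × 15% = 36,150
  → 94,860
  Less rehabilitation credit 72,000 → 22,860

109,850 > 22,860, so the minimum tax is the binding amount.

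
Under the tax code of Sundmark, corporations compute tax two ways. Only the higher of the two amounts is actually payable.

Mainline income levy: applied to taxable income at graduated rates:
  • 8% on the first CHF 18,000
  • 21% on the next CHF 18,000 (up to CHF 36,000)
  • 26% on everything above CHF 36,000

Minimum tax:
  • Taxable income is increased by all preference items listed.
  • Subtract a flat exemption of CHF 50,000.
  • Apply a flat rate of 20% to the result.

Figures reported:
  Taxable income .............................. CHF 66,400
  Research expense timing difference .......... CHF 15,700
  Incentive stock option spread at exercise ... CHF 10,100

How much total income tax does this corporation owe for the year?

CHF 13,124

Mainline income levy:
  CHF 18,000 × 8% = CHF 1,440
  CHF 18,000 × 21% = CHF 3,780
  CHF 30,400 × 26% = CHF 7,904
  → CHF 13,124

Minimum tax:
  Adjusted income: CHF 66,400 + CHF 15,700 + CHF 10,100 = CHF 92,200
  Less exemption CHF 50,000 → base CHF 42,200
  CHF 42,200 × 20% = CHF 8,440

CHF 13,124 > CHF 8,440, so the mainline income levy governs.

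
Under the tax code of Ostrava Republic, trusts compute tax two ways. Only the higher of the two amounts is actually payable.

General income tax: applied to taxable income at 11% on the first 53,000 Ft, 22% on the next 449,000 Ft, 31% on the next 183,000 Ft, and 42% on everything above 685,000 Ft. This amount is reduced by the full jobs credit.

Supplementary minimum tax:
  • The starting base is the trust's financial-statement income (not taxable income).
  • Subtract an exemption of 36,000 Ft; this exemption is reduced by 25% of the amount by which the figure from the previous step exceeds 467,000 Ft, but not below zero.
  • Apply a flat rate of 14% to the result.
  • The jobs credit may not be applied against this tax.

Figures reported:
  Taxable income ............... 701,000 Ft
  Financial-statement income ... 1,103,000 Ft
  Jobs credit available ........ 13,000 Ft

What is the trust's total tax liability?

Supplementary minimum tax:
  Base (financial-statement income): 1,103,000 Ft
  Exemption: 25% × (1,103,000 Ft − 467,000 Ft) = 159,000 Ft ≥ 36,000 Ft, so the exemption is fully phased out
  Base: 1,103,000 Ft − 0 Ft = 1,103,000 Ft
  1,103,000 Ft × 14% = 154,420 Ft

General income tax:
  53,000 Ft × 11% = 5,830 Ft
  449,000 Ft × 22% = 98,780 Ft
  183,000 Ft × 31% = 56,730 Ft
  16,000 Ft × 42% = 6,720 Ft
  → 168,060 Ft
  Less jobs credit 13,000 Ft → 155,060 Ft

155,060 Ft > 154,420 Ft, so the general income tax governs.

155,060 Ft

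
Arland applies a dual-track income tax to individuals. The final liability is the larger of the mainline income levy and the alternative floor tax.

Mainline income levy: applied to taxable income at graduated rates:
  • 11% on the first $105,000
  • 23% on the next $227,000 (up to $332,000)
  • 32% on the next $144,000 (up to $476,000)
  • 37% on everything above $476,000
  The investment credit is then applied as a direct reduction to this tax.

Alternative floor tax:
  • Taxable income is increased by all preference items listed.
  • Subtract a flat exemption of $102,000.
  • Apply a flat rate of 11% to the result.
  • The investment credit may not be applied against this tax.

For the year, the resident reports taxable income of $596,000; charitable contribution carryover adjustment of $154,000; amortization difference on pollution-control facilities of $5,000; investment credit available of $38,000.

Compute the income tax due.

$116,240

Alternative floor tax:
  Adjusted income: $596,000 + $154,000 + $5,000 = $755,000
  Less exemption $102,000 → base $653,000
  $653,000 × 11% = $71,830

Mainline income levy:
  $105,000 × 11% = $11,550
  $227,000 × 23% = $52,210
  $144,000 × 32% = $46,080
  $120,000 × 37% = $44,400
  → $154,240
  Less investment credit $38,000 → $116,240

$116,240 > $71,830, so the mainline income levy governs.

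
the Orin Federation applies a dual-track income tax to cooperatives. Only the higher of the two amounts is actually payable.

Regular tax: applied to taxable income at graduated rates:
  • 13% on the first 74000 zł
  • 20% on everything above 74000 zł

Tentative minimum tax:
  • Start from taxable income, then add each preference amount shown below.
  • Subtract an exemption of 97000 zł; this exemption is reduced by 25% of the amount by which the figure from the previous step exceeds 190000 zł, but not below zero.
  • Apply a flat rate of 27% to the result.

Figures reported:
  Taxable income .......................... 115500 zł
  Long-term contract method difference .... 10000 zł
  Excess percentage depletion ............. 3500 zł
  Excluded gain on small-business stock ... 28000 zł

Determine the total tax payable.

17920 zł

Tentative minimum tax:
  Adjusted income: 115500 zł + 10000 zł + 3500 zł + 28000 zł = 157000 zł
  Exemption: 157000 zł ≤ 190000 zł, so full 97000 zł applies
  Base: 157000 zł − 97000 zł = 60000 zł
  60000 zł × 27% = 16200 zł

Regular tax:
  74000 zł × 13% = 9620 zł
  41500 zł × 20% = 8300 zł
  → 17920 zł

17920 zł > 16200 zł, so the regular tax governs.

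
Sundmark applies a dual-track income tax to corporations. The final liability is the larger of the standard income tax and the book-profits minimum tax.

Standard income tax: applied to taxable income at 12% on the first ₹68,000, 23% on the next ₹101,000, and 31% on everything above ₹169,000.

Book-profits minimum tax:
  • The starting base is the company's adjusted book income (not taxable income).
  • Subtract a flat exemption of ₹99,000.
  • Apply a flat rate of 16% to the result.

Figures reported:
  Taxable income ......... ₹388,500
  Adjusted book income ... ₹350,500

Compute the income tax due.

₹99,435

Book-profits minimum tax:
  Base (adjusted book income): ₹350,500
  Less exemption ₹99,000 → base ₹251,500
  ₹251,500 × 16% = ₹40,240

Standard income tax:
  ₹68,000 × 12% = ₹8,160
  ₹101,000 × 23% = ₹23,230
  ₹219,500 × 31% = ₹68,045
  → ₹99,435

₹99,435 > ₹40,240, so the standard income tax governs.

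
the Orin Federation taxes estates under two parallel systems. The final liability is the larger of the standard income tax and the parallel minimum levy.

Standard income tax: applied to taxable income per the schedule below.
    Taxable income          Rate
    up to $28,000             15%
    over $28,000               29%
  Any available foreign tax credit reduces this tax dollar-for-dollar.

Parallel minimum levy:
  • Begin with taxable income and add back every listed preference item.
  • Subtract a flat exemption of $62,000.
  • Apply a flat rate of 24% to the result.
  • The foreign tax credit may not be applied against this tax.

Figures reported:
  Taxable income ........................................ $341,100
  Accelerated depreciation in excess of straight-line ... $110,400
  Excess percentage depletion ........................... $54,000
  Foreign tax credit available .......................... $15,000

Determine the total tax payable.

Standard income tax:
  $28,000 × 15% = $4,200
  $313,100 × 29% = $90,799
  → $94,999
  Less foreign tax credit $15,000 → $79,999

Parallel minimum levy:
  Adjusted income: $341,100 + $110,400 + $54,000 = $505,500
  Less exemption $62,000 → base $443,500
  $443,500 × 24% = $106,440

$106,440 > $79,999, so the parallel minimum levy is the binding amount.

$106,440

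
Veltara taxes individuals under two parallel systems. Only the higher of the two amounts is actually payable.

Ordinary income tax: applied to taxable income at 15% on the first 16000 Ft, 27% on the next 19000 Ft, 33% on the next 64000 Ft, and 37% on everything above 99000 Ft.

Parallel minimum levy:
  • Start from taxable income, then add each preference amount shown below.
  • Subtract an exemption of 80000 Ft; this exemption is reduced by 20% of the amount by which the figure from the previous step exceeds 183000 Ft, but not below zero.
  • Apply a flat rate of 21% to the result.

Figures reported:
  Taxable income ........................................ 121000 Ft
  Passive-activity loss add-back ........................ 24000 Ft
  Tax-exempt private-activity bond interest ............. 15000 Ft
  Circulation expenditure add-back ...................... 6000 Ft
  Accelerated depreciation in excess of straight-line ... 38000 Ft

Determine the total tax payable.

Parallel minimum levy:
  Adjusted income: 121000 Ft + 24000 Ft + 15000 Ft + 6000 Ft + 38000 Ft = 204000 Ft
  Exemption: 80000 Ft − 20% × (204000 Ft − 183000 Ft) = 80000 Ft − 4200 Ft = 75800 Ft
  Base: 204000 Ft − 75800 Ft = 128200 Ft
  128200 Ft × 21% = 26922 Ft

Ordinary income tax:
  16000 Ft × 15% = 2400 Ft
  19000 Ft × 27% = 5130 Ft
  64000 Ft × 33% = 21120 Ft
  22000 Ft × 37% = 8140 Ft
  → 36790 Ft

36790 Ft > 26922 Ft, so the ordinary income tax governs.

36790 Ft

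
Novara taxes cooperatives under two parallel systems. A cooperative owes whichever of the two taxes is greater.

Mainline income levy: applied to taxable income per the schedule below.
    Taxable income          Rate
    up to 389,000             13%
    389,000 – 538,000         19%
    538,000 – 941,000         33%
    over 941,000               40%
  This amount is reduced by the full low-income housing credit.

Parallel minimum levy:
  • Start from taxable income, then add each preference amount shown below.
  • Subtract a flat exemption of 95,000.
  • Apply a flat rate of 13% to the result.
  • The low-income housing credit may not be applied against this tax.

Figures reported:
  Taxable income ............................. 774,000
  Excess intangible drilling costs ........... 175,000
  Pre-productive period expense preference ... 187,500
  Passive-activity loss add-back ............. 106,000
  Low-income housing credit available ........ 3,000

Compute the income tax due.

153,760

Mainline income levy:
  389,000 × 13% = 50,570
  149,000 × 19% = 28,310
  236,000 × 33% = 77,880
  → 156,760
  Less low-income housing credit 3,000 → 153,760

Parallel minimum levy:
  Adjusted income: 774,000 + 175,000 + 187,500 + 106,000 = 1,242,500
  Less exemption 95,000 → base 1,147,500
  1,147,500 × 13% = 149,175

153,760 > 149,175, so the mainline income levy governs.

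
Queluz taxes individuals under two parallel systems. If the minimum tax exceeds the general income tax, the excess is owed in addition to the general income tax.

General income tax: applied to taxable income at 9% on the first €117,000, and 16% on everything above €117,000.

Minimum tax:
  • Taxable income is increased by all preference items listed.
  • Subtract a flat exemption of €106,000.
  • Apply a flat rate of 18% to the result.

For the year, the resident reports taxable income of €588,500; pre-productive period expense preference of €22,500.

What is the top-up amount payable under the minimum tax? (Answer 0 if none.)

General income tax:
  €117,000 × 9% = €10,530
  €471,500 × 16% = €75,440
  → €85,970

Minimum tax:
  Adjusted income: €588,500 + €22,500 = €611,000
  Less exemption €106,000 → base €505,000
  €505,000 × 18% = €90,900

Excess of minimum tax over general income tax: €90,900 − €85,970 = €4,930.

€4,930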